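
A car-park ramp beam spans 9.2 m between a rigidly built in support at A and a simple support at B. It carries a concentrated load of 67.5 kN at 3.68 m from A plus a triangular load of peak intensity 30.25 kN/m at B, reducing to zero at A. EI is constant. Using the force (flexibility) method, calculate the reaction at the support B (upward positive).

R_B = 90.57 kN

Release the roller at B. Primary structure: cantilever fixed at A.
Free-end deflection of the primary structure under the applied loading (downward +):
  point load 67.5 at a = 3.68: Pa²(3L − a)/(6EI) = 3644/EI
  triangular load, peak 30.25 at the free end: 11w₀L⁴/(120EI) = 19865/EI
  δ_0 = 23509/EI
Flexibility coefficient — unit upward force at B: δ_{BB} = L³/(3EI) = 259.6/EI.
Compatibility at B: δ_0 − R_B·δ_{BB} = 0, so R_B = 23509/259.6 = 90.57 kN.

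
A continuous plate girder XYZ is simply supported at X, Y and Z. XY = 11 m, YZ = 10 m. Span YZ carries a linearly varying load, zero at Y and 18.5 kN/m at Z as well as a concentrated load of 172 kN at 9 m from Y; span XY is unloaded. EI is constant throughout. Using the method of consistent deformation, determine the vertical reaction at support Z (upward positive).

R_Z = 207.3 kN

Release continuity at Y by inserting a hinge; the redundant is the internal moment M_Y. The primary structure is two simply-supported spans XY and YZ.
Rotations at Y on the released spans (each span's end-slope, ×1/EI):
  span YZ: triangular load, peak 18.5: 7w₀L³/(360EI) = 359.7/EI
  span YZ: point load 172 at a = 9: Pab(L + b)/(6LEI) = 283.8/EI
  relative rotation θ_0 = (0 + 643.5)/EI = 643.5/EI
A unit hogging moment at Y produces rotation L₁/(3EI) + L₂/(3EI) = 7/EI.
Slope continuity at Y: θ_0 = M_Y·7/EI, so M_Y = 643.5/7 = 91.93 kN·m (hogging).
Span YZ, ΣM about Z: R_Y^{YZ}·10 = 480.3 + 91.93, so R_Y^{YZ} = 57.23 kN and R_Z = 264.5 − 57.23 = 207.3 kN.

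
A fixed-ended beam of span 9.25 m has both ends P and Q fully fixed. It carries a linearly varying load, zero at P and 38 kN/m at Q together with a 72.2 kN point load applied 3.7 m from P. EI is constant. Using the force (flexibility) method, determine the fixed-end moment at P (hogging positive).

Take the two fixed-end moments M_P, M_Q as redundants; the released structure is the simple span PQ.
Simple-span end rotations at P and Q under the given loads:
  at P: triangular load, peak 38: 7w₀L³/(360EI) = 584.8/EI
  at Q: triangular load, peak 38: w₀L³/(45EI) = 668.3/EI
  at P: point load 72.2 at a = 3.7: Pab(L + b)/(6LEI) = 395.4/EI
  at Q: point load 72.2 at a = 3.7: Pab(L + a)/(6LEI) = 345.9/EI
  θ_P0 = 980.2/EI,  θ_Q0 = 1014/EI
Flexibility coefficients: a unit moment at one end gives L/(3EI) there and L/(6EI) at the far end, so f₁₁ = f₂₂ = 3.083/EI and f₁₂ = f₂₁ = 1.542/EI.
Compatibility — zero rotation at each built-in end:
  3.083 M_P + 1.542 M_Q = 980.2
  1.542 M_P + 3.083 M_Q = 1014
Solving the pair gives M_P = 204.5 kN·m and M_Q = 226.7 kN·m (hogging).

M_P = 204.5 kN·m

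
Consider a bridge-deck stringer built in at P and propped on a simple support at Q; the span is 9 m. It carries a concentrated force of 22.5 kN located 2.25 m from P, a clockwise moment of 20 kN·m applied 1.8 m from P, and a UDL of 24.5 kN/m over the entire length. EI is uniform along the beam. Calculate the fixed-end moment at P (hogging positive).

Release the roller at Q. Primary structure: cantilever fixed at P.
Downward deflection at the released point Q due to the loads:
  point load 22.5 at a = 2.25: Pa²(3L − a)/(6EI) = 469.9/EI
  clockwise couple 20 at a = 1.8: M₀a(2L − a)/(2EI) = 291.6/EI
  UDL 24.5: wL⁴/(8EI) = 20093/EI
  δ_0 = 20855/EI
Tip deflection under a unit load at Q: L³/(3EI) = 243/EI.
The prop prevents deflection at Q: R_Q = δ_0/δ_{QQ} = 20855/243 = 85.82 kN.
Moment equilibrium about P: M_P = Σ(load moments about P) − R_Q·L = 1063 − 85.82×9 = 290.5 kN·m.

M_P = 290.5 kN·m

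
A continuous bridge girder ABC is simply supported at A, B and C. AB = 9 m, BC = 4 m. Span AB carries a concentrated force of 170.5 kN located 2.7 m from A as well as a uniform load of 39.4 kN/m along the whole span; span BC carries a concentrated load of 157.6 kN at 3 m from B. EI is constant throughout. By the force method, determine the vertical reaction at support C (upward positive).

R_C = 7.22 kN

Insert a hinge at B; M_B is the redundant, and each span becomes simply supported.
Discontinuity in slope at B on the released structure — sum the simple-span end rotations:
  span AB: point load 170.5 at a = 2.7: Pab(L + a)/(6LEI) = 628.4/EI
  span AB: UDL 39.4: wL³/(24EI) = 1197/EI
  span BC: point load 157.6 at a = 3: Pab(L + b)/(6LEI) = 98.5/EI
  relative rotation θ_0 = (1825 + 98.5)/EI = 1924/EI
A unit hogging moment at B produces rotation L₁/(3EI) + L₂/(3EI) = 4.333/EI.
Compatibility: M_B·(L₁+L₂)/(3EI) = θ_0, giving M_B = 443.9 kN·m (hogging).
Span BC, ΣM about C: R_B^{BC}·4 = 157.6 + 443.9, so R_B^{BC} = 150.4 kN and R_C = 157.6 − 150.4 = 7.22 kN.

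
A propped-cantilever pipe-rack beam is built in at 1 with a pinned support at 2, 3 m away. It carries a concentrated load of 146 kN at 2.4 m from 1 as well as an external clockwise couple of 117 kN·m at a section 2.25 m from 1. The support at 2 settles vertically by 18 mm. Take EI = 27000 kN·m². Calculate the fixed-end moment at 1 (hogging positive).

Remove the prop at 2; the released (primary) structure is a cantilever built in at 1.
Free-end deflection of the primary structure under the applied loading (downward +):
  point load 146 at a = 2.4: Pa²(3L − a)/(6EI) = 925.1/EI
  clockwise couple 117 at a = 2.25: M₀a(2L − a)/(2EI) = 493.6/EI
  δ_0 = 1419/EI
Flexibility coefficient — unit upward force at 2: δ_{22} = L³/(3EI) = 9/EI.
With EI = 27000 kN·m²: δ_0 = 0.052543 m and δ_{22} = 0.000333 m/kN.
Compatibility — the beam at 2 must follow the support down by 0.018 m: δ_0 − R_2·δ_{22} = 0.018, so R_2 = (0.052543 − 0.018)/0.000333 = 103.6 kN.
Moment equilibrium about 1: M_1 = Σ(load moments about 1) − R_2·L = 467.4 − 103.6×3 = 156.5 kN·m.

M_1 = 156.5 kN·m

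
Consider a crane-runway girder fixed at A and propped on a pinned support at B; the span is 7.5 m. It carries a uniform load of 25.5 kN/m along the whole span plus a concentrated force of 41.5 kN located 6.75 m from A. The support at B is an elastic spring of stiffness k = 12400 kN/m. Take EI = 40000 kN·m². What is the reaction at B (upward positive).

Take the reaction at B as the redundant and release it; the primary structure is a cantilever fixed at A.
Free-end deflection of the primary structure under the applied loading (downward +):
  UDL 25.5: wL⁴/(8EI) = 10085/EI
  point load 41.5 at a = 6.75: Pa²(3L − a)/(6EI) = 4963/EI
  δ_0 = 15049/EI
Tip deflection under a unit load at B: L³/(3EI) = 140.6/EI.
With EI = 40000 kN·m²: δ_0 = 0.37622 m and δ_{BB} = 0.003516 m/kN.
Compatibility — the spring shortens by R_B/k under the reaction it provides: δ_0 − R_B·δ_{BB} = R_B/k. With 1/k = 0.000081 m/kN, R_B = δ_0 / (δ_{BB} + 1/k) = 0.37622 / (0.003516 + 0.000081) = 104.6 kN.

R_B = 104.6 kN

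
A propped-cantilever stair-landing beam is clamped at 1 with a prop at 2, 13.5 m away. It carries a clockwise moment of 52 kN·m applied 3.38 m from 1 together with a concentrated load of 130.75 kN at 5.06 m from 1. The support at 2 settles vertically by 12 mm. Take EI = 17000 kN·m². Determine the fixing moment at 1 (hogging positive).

Take the reaction at 2 as the redundant and release it; the primary structure is a cantilever fixed at 1.
Free-end deflection of the primary structure under the applied loading (downward +):
  clockwise couple 52 at a = 3.38: M₀a(2L − a)/(2EI) = 2076/EI
  point load 130.75 at a = 5.06: Pa²(3L − a)/(6EI) = 19774/EI
  δ_0 = 21849/EI
Tip deflection under a unit load at 2: L³/(3EI) = 820.1/EI.
With EI = 17000 kN·m²: δ_0 = 1.2853 m and δ_{22} = 0.048243 m/kN.
Compatibility — the beam at 2 must follow the support down by 0.012 m: δ_0 − R_2·δ_{22} = 0.012, so R_2 = (1.2853 − 0.012)/0.048243 = 26.39 kN.
Moment equilibrium about 1: M_1 = Σ(load moments about 1) − R_2·L = 713.6 − 26.39×13.5 = 357.3 kN·m.

M_1 = 357.3 kN·m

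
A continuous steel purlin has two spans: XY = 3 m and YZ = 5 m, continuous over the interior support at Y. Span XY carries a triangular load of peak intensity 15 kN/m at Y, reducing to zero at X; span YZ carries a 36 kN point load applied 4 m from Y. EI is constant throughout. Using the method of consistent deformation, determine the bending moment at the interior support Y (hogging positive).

M_Y = 14.18 kN·m

Take M_Y as the redundant. Released structure: two simple spans XY and YZ with a hinge at Y.
End slopes at the hinge Y, treating each span as simply supported:
  span XY: triangular load, peak 15: w₀L³/(45EI) = 9/EI
  span YZ: point load 36 at a = 4: Pab(L + b)/(6LEI) = 28.8/EI
  relative rotation θ_0 = (9 + 28.8)/EI = 37.8/EI
A unit hogging moment at Y produces rotation L₁/(3EI) + L₂/(3EI) = 2.667/EI.
Compatibility: M_Y·(L₁+L₂)/(3EI) = θ_0, giving M_Y = 14.18 kN·m (hogging).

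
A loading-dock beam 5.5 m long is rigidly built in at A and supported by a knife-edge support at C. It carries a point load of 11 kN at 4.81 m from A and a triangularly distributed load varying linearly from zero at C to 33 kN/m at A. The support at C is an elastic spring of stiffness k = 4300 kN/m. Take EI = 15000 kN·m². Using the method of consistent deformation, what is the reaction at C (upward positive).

R_C = 25.49 kN

Release the roller at C. Primary structure: cantilever fixed at A.
Deflection at C on the released cantilever, summing each load's contribution:
  point load 11 at a = 4.81: Pa²(3L − a)/(6EI) = 495.8/EI
  triangular load, peak 33 at the fixed end: w₀L⁴/(30EI) = 1007/EI
  δ_0 = 1502/EI
Tip deflection under a unit load at C: L³/(3EI) = 55.46/EI.
With EI = 15000 kN·m²: δ_0 = 0.10016 m and δ_{CC} = 0.003697 m/kN.
Compatibility — the spring shortens by R_C/k under the reaction it provides: δ_0 − R_C·δ_{CC} = R_C/k. With 1/k = 0.000233 m/kN, R_C = δ_0 / (δ_{CC} + 1/k) = 0.10016 / (0.003697 + 0.000233) = 25.49 kN.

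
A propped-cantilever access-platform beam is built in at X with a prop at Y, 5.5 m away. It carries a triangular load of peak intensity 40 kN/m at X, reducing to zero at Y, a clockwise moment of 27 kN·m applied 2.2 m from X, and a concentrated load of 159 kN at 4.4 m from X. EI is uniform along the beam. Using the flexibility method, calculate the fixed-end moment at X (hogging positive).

Release the roller at Y. Primary structure: cantilever fixed at X.
Downward deflection at the released point Y due to the loads:
  triangular load, peak 40 at the fixed end: w₀L⁴/(30EI) = 1220/EI
  clockwise couple 27 at a = 2.2: M₀a(2L − a)/(2EI) = 261.4/EI
  point load 159 at a = 4.4: Pa²(3L − a)/(6EI) = 6208/EI
  δ_0 = 7689/EI
Flexibility coefficient — unit upward force at Y: δ_{YY} = L³/(3EI) = 55.46/EI.
The prop prevents deflection at Y: R_Y = δ_0/δ_{YY} = 7689/55.46 = 138.6 kN.
Moment equilibrium about X: M_X = Σ(load moments about X) − R_Y·L = 928.3 − 138.6×5.5 = 165.7 kN·m.

M_X = 165.7 kN·m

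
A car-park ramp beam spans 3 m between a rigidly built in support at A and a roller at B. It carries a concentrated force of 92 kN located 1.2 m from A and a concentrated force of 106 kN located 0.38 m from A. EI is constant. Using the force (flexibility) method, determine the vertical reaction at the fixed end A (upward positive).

Take the reaction at B as the redundant and release it; the primary structure is a cantilever fixed at A.
Downward deflection at the released point B due to the loads:
  point load 92 at a = 1.2: Pa²(3L − a)/(6EI) = 172.2/EI
  point load 106 at a = 0.38: Pa²(3L − a)/(6EI) = 21.99/EI
  δ_0 = 194.2/EI
Flexibility coefficient — unit upward force at B: δ_{BB} = L³/(3EI) = 9/EI.
The prop prevents deflection at B: R_B = δ_0/δ_{BB} = 194.2/9 = 21.58 kN.
Vertical equilibrium: R_A = ΣP − R_B = 198 − 21.58 = 176.4 kN.

R_A = 176.4 kN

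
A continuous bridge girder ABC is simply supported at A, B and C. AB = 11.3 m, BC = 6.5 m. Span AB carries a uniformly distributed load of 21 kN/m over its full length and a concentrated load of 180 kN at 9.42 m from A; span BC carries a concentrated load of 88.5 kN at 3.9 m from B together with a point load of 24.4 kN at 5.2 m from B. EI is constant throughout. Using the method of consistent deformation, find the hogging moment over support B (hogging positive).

Release continuity at B by inserting a hinge; the redundant is the internal moment M_B. The primary structure is two simply-supported spans AB and BC.
Discontinuity in slope at B on the released structure — sum the simple-span end rotations:
  span AB: UDL 21: wL³/(24EI) = 1263/EI
  span AB: point load 180 at a = 9.42: Pab(L + a)/(6LEI) = 974.2/EI
  span BC: point load 88.5 at a = 3.9: Pab(L + b)/(6LEI) = 209.4/EI
  span BC: point load 24.4 at a = 5.2: Pab(L + b)/(6LEI) = 32.99/EI
  relative rotation θ_0 = (2237 + 242.4)/EI = 2479/EI
A unit hogging moment at B produces rotation L₁/(3EI) + L₂/(3EI) = 5.933/EI.
Compatibility: M_B·(L₁+L₂)/(3EI) = θ_0, giving M_B = 417.8 kN·m (hogging).

M_B = 417.8 kN·m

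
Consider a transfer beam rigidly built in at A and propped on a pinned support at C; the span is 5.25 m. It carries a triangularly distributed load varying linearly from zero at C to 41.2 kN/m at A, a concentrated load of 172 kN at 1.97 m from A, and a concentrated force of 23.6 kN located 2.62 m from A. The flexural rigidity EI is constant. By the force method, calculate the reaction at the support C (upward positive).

Release the roller at C. Primary structure: cantilever fixed at A.
Deflection at C on the released cantilever, summing each load's contribution:
  triangular load, peak 41.2 at the fixed end: w₀L⁴/(30EI) = 1043/EI
  point load 172 at a = 1.97: Pa²(3L − a)/(6EI) = 1533/EI
  point load 23.6 at a = 2.62: Pa²(3L − a)/(6EI) = 354.5/EI
  δ_0 = 2931/EI
Tip deflection under a unit load at C: L³/(3EI) = 48.23/EI.
Compatibility at C: δ_0 − R_C·δ_{CC} = 0, so R_C = 2931/48.23 = 60.76 kN.

R_C = 60.76 kN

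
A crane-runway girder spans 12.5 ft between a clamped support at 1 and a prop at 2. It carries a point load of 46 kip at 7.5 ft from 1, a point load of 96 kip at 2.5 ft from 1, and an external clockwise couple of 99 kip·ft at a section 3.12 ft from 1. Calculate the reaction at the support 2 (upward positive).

R_2 = 30.44 kip

Choose R_2 as the redundant. The primary structure is the cantilever fixed at 1.
Free-end deflection of the primary structure under the applied loading (downward +):
  point load 46 at a = 7.5: Pa²(3L − a)/(6EI) = 12938/EI
  point load 96 at a = 2.5: Pa²(3L − a)/(6EI) = 3500/EI
  clockwise couple 99 at a = 3.12: M₀a(2L − a)/(2EI) = 3379/EI
  δ_0 = 19817/EI
Flexibility coefficient — unit upward force at 2: δ_{22} = L³/(3EI) = 651/EI.
Compatibility at 2: δ_0 − R_2·δ_{22} = 0, so R_2 = 19817/651 = 30.44 kip.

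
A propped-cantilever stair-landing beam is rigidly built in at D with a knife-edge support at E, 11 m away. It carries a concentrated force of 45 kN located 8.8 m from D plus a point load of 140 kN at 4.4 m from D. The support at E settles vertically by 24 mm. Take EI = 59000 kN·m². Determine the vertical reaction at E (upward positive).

R_E = 57.61 kN

Remove the prop at E; the released (primary) structure is a cantilever built in at D.
Primary-structure tip deflection at E by superposition:
  point load 45 at a = 8.8: Pa²(3L − a)/(6EI) = 14055/EI
  point load 140 at a = 4.4: Pa²(3L − a)/(6EI) = 12920/EI
  δ_0 = 26975/EI
Tip deflection under a unit load at E: L³/(3EI) = 443.7/EI.
With EI = 59000 kN·m²: δ_0 = 0.4572 m and δ_{EE} = 0.00752 m/kN.
Compatibility — the beam at E must follow the support down by 0.024 m: δ_0 − R_E·δ_{EE} = 0.024, so R_E = (0.4572 − 0.024)/0.00752 = 57.61 kN.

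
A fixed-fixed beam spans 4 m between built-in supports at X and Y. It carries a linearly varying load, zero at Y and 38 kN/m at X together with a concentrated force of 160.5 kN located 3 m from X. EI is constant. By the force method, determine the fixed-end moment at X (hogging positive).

Take the two fixed-end moments M_X, M_Y as redundants; the released structure is the simple span XY.
On the primary (simply-supported) span, the end slopes from the loading are:
  at X: triangular load, peak 38: w₀L³/(45EI) = 54.04/EI
  at Y: triangular load, peak 38: 7w₀L³/(360EI) = 47.29/EI
  at X: point load 160.5 at a = 3: Pab(L + b)/(6LEI) = 100.3/EI
  at Y: point load 160.5 at a = 3: Pab(L + a)/(6LEI) = 140.4/EI
  θ_X0 = 154.4/EI,  θ_Y0 = 187.7/EI
Flexibility coefficients: a unit moment at one end gives L/(3EI) there and L/(6EI) at the far end, so f₁₁ = f₂₂ = 1.333/EI and f₁₂ = f₂₁ = 0.6667/EI.
Compatibility — zero rotation at each built-in end:
  1.333 M_X + 0.6667 M_Y = 154.4
  0.6667 M_X + 1.333 M_Y = 187.7
Solving the pair gives M_X = 60.49 kN·m and M_Y = 110.5 kN·m (hogging).

M_X = 60.49 kN·m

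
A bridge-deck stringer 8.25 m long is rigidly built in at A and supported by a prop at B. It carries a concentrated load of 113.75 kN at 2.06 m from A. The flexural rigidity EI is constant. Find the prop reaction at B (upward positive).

R_B = 9.753 kN

Choose R_B as the redundant. The primary structure is the cantilever fixed at A.
Downward deflection at the released point B due to the loads:
  point load 113.75 at a = 2.06: Pa²(3L − a)/(6EI) = 1825/EI
Flexibility coefficient — unit upward force at B: δ_{BB} = L³/(3EI) = 187.2/EI.
Compatibility at B: δ_0 − R_B·δ_{BB} = 0, so R_B = 1825/187.2 = 9.753 kN.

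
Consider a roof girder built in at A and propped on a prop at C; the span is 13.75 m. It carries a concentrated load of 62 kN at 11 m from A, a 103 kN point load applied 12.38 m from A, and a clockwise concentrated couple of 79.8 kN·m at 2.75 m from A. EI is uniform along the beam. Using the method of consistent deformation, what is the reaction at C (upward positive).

R_C = 134.4 kN

Release the roller at C. Primary structure: cantilever fixed at A.
Deflection at C on the released cantilever, summing each load's contribution:
  point load 62 at a = 11: Pa²(3L − a)/(6EI) = 37823/EI
  point load 103 at a = 12.38: Pa²(3L − a)/(6EI) = 75958/EI
  clockwise couple 79.8 at a = 2.75: M₀a(2L − a)/(2EI) = 2716/EI
  δ_0 = 116496/EI
Flexibility coefficient — unit upward force at C: δ_{CC} = L³/(3EI) = 866.5/EI.
Compatibility at C: δ_0 − R_C·δ_{CC} = 0, so R_C = 116496/866.5 = 134.4 kN.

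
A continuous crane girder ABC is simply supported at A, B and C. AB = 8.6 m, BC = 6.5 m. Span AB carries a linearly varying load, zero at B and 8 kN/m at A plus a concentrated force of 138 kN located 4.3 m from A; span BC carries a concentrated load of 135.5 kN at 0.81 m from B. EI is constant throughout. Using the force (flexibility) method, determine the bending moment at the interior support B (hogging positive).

Take M_B as the redundant. Released structure: two simple spans AB and BC with a hinge at B.
End slopes at the hinge B, treating each span as simply supported:
  span AB: triangular load, peak 8: 7w₀L³/(360EI) = 98.94/EI
  span AB: point load 138 at a = 4.3: Pab(L + a)/(6LEI) = 637.9/EI
  span BC: point load 135.5 at a = 0.81: Pab(L + b)/(6LEI) = 195.2/EI
  relative rotation θ_0 = (736.8 + 195.2)/EI = 932/EI
A unit hogging moment at B produces rotation L₁/(3EI) + L₂/(3EI) = 5.033/EI.
Slope continuity at B: θ_0 = M_B·5.033/EI, so M_B = 932/5.033 = 185.2 kN·m (hogging).

M_B = 185.2 kN·m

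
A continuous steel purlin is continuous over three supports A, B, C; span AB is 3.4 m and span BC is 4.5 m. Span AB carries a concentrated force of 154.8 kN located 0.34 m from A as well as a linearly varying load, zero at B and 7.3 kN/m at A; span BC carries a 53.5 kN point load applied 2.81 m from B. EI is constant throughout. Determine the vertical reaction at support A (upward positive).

Insert a hinge at B; M_B is the redundant, and each span becomes simply supported.
End slopes at the hinge B, treating each span as simply supported:
  span AB: point load 154.8 at a = 0.34: Pab(L + a)/(6LEI) = 29.53/EI
  span AB: triangular load, peak 7.3: 7w₀L³/(360EI) = 5.579/EI
  span BC: point load 53.5 at a = 2.81: Pab(L + b)/(6LEI) = 58.25/EI
  relative rotation θ_0 = (35.11 + 58.25)/EI = 93.35/EI
A unit hogging moment at B produces rotation L₁/(3EI) + L₂/(3EI) = 2.633/EI.
Slope continuity at B: θ_0 = M_B·2.633/EI, so M_B = 93.35/2.633 = 35.45 kN·m (hogging).
Span AB, ΣM about A with M_B applied at B: R_B^{AB}·3.4 = 66.7 + 35.45, so R_B^{AB} = 30.04 kN and R_A = 167.2 − 30.04 = 137.2 kN.

R_A = 137.2 kN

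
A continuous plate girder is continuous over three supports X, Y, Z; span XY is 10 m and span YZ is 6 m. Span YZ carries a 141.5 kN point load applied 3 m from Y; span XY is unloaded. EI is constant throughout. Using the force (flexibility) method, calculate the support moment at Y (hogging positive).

M_Y = 59.7 kN·m

Insert a hinge at Y; M_Y is the redundant, and each span becomes simply supported.
End slopes at the hinge Y, treating each span as simply supported:
  span YZ: point load 141.5 at a = 3: Pab(L + b)/(6LEI) = 318.4/EI
  relative rotation θ_0 = (0 + 318.4)/EI = 318.4/EI
A unit hogging moment at Y produces rotation L₁/(3EI) + L₂/(3EI) = 5.333/EI.
Compatibility: M_Y·(L₁+L₂)/(3EI) = θ_0, giving M_Y = 59.7 kN·m (hogging).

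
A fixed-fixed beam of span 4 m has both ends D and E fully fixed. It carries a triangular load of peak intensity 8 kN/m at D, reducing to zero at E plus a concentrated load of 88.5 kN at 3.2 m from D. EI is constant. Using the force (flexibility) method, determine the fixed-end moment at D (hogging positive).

Release both end moments; the primary structure is a simply-supported span DE with redundants M_D and M_E.
Simple-span end rotations at D and E under the given loads:
  at D: triangular load, peak 8: w₀L³/(45EI) = 11.38/EI
  at E: triangular load, peak 8: 7w₀L³/(360EI) = 9.956/EI
  at D: point load 88.5 at a = 3.2: Pab(L + b)/(6LEI) = 45.31/EI
  at E: point load 88.5 at a = 3.2: Pab(L + a)/(6LEI) = 67.97/EI
  θ_D0 = 56.69/EI,  θ_E0 = 77.92/EI
Flexibility coefficients: a unit moment at one end gives L/(3EI) there and L/(6EI) at the far end, so f₁₁ = f₂₂ = 1.333/EI and f₁₂ = f₂₁ = 0.6667/EI.
Compatibility — zero rotation at each built-in end:
  1.333 M_D + 0.6667 M_E = 56.69
  0.6667 M_D + 1.333 M_E = 77.92
Solving the pair gives M_D = 17.73 kN·m and M_E = 49.58 kN·m (hogging).

M_D = 17.73 kN·m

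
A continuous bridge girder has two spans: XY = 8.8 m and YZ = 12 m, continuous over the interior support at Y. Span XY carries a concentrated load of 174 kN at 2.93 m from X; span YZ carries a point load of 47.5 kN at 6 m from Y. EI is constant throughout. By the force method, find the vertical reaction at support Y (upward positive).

R_Y = 112.7 kN

Insert a hinge at Y; M_Y is the redundant, and each span becomes simply supported.
End slopes at the hinge Y, treating each span as simply supported:
  span XY: point load 174 at a = 2.93: Pab(L + a)/(6LEI) = 664.8/EI
  span YZ: point load 47.5 at a = 6: Pab(L + b)/(6LEI) = 427.5/EI
  relative rotation θ_0 = (664.8 + 427.5)/EI = 1092/EI
A unit hogging moment at Y produces rotation L₁/(3EI) + L₂/(3EI) = 6.933/EI.
Compatibility: M_Y·(L₁+L₂)/(3EI) = θ_0, giving M_Y = 157.5 kN·m (hogging).
Span XY, ΣM about X with M_Y applied at Y: R_Y^{XY}·8.8 = 509.8 + 157.5, so R_Y^{XY} = 75.84 kN and R_X = 174 − 75.84 = 98.16 kN.
Span YZ, ΣM about Z: R_Y^{YZ}·12 = 285 + 157.5, so R_Y^{YZ} = 36.88 kN and R_Z = 47.5 − 36.88 = 10.62 kN.
R_Y = 75.84 + 36.88 = 112.7 kN.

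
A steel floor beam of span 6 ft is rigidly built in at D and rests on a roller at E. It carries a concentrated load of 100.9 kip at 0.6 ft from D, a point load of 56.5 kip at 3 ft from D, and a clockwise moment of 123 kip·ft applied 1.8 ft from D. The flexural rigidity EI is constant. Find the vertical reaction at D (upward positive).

Remove the prop at E; the released (primary) structure is a cantilever built in at D.
Free-end deflection of the primary structure under the applied loading (downward +):
  point load 100.9 at a = 0.6: Pa²(3L − a)/(6EI) = 105.3/EI
  point load 56.5 at a = 3: Pa²(3L − a)/(6EI) = 1271/EI
  clockwise couple 123 at a = 1.8: M₀a(2L − a)/(2EI) = 1129/EI
  δ_0 = 2506/EI
Flexibility coefficient — unit upward force at E: δ_{EE} = L³/(3EI) = 72/EI.
Compatibility at E: δ_0 − R_E·δ_{EE} = 0, so R_E = 2506/72 = 34.8 kip.
Vertical equilibrium: R_D = ΣP − R_E = 157.4 − 34.8 = 122.6 kip.

R_D = 122.6 kip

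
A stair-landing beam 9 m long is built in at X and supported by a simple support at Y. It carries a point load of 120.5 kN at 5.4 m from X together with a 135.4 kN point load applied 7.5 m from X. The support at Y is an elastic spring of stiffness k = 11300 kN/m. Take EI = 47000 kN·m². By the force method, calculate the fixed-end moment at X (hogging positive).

M_X = 304.2 kN·m

Choose R_Y as the redundant. The primary structure is the cantilever fixed at X.
Free-end deflection of the primary structure under the applied loading (downward +):
  point load 120.5 at a = 5.4: Pa²(3L − a)/(6EI) = 12650/EI
  point load 135.4 at a = 7.5: Pa²(3L − a)/(6EI) = 24753/EI
  δ_0 = 37402/EI
Tip deflection under a unit load at Y: L³/(3EI) = 243/EI.
With EI = 47000 kN·m²: δ_0 = 0.7958 m and δ_{YY} = 0.00517 m/kN.
Compatibility — the spring shortens by R_Y/k under the reaction it provides: δ_0 − R_Y·δ_{YY} = R_Y/k. With 1/k = 0.000088 m/kN, R_Y = δ_0 / (δ_{YY} + 1/k) = 0.7958 / (0.00517 + 0.000088) = 151.3 kN.
Moment equilibrium about X: M_X = Σ(load moments about X) − R_Y·L = 1666 − 151.3×9 = 304.2 kN·m.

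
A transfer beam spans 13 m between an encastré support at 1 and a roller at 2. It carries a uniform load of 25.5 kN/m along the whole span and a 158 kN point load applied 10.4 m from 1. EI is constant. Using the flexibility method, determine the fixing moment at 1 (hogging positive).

Choose R_2 as the redundant. The primary structure is the cantilever fixed at 1.
Downward deflection at the released point 2 due to the loads:
  UDL 25.5: wL⁴/(8EI) = 91038/EI
  point load 158 at a = 10.4: Pa²(3L − a)/(6EI) = 81459/EI
  δ_0 = 172497/EI
Tip deflection under a unit load at 2: L³/(3EI) = 732.3/EI.
The prop prevents deflection at 2: R_2 = δ_0/δ_{22} = 172497/732.3 = 235.5 kN.
Moment equilibrium about 1: M_1 = Σ(load moments about 1) − R_2·L = 3798 − 235.5×13 = 735.9 kN·m.

M_1 = 735.9 kN·m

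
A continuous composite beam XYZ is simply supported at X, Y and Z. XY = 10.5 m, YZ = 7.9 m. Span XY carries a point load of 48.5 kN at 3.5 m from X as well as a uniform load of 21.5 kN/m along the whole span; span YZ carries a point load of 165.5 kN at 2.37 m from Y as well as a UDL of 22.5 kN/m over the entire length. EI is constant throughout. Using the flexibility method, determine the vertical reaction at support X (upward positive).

Insert a hinge at Y; M_Y is the redundant, and each span becomes simply supported.
Discontinuity in slope at Y on the released structure — sum the simple-span end rotations:
  span XY: point load 48.5 at a = 3.5: Pab(L + a)/(6LEI) = 264.1/EI
  span XY: UDL 21.5: wL³/(24EI) = 1037/EI
  span YZ: point load 165.5 at a = 2.37: Pab(L + b)/(6LEI) = 614.6/EI
  span YZ: UDL 22.5: wL³/(24EI) = 462.2/EI
  relative rotation θ_0 = (1301 + 1077)/EI = 2378/EI
A unit hogging moment at Y produces rotation L₁/(3EI) + L₂/(3EI) = 6.133/EI.
Slope continuity at Y: θ_0 = M_Y·6.133/EI, so M_Y = 2378/6.133 = 387.7 kN·m (hogging).
Span XY, ΣM about X with M_Y applied at Y: R_Y^{XY}·10.5 = 1355 + 387.7, so R_Y^{XY} = 166 kN and R_X = 274.2 − 166 = 108.3 kN.

R_X = 108.3 kN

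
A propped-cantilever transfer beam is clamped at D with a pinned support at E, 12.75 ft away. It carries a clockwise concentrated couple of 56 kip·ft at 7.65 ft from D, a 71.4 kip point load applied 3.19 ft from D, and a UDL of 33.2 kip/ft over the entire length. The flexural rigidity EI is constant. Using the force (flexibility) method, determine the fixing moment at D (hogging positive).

Remove the prop at E; the released (primary) structure is a cantilever built in at D.
Downward deflection at the released point E due to the loads:
  clockwise couple 56 at a = 7.65: M₀a(2L − a)/(2EI) = 3823/EI
  point load 71.4 at a = 3.19: Pa²(3L − a)/(6EI) = 4246/EI
  UDL 33.2: wL⁴/(8EI) = 109670/EI
  δ_0 = 117739/EI
Flexibility coefficient — unit upward force at E: δ_{EE} = L³/(3EI) = 690.9/EI.
Compatibility at E: δ_0 − R_E·δ_{EE} = 0, so R_E = 117739/690.9 = 170.4 kip.
Moment equilibrium about D: M_D = Σ(load moments about D) − R_E·L = 2982 − 170.4×12.75 = 809.5 kip·ft.

M_D = 809.5 kip·ft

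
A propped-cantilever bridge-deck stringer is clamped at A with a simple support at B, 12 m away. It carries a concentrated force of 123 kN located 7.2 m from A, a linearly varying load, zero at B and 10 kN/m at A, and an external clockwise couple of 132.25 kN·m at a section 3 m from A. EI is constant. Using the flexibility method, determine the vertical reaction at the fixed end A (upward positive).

Take the reaction at B as the redundant and release it; the primary structure is a cantilever fixed at A.
Primary-structure tip deflection at B by superposition:
  point load 123 at a = 7.2: Pa²(3L − a)/(6EI) = 30606/EI
  triangular load, peak 10 at the fixed end: w₀L⁴/(30EI) = 6912/EI
  clockwise couple 132.25 at a = 3: M₀a(2L − a)/(2EI) = 4166/EI
  δ_0 = 41684/EI
Flexibility coefficient — unit upward force at B: δ_{BB} = L³/(3EI) = 576/EI.
Compatibility at B: δ_0 − R_B·δ_{BB} = 0, so R_B = 41684/576 = 72.37 kN.
Vertical equilibrium: R_A = ΣP − R_B = 183 − 72.37 = 110.6 kN.

R_A = 110.6 kN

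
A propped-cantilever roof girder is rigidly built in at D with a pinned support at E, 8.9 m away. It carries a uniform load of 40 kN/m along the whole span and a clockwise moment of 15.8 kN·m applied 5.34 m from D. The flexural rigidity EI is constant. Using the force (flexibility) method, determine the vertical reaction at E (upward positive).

Remove the prop at E; the released (primary) structure is a cantilever built in at D.
Deflection at E on the released cantilever, summing each load's contribution:
  UDL 40: wL⁴/(8EI) = 31371/EI
  clockwise couple 15.8 at a = 5.34: M₀a(2L − a)/(2EI) = 525.6/EI
  δ_0 = 31897/EI
Tip deflection under a unit load at E: L³/(3EI) = 235/EI.
Compatibility at E: δ_0 − R_E·δ_{EE} = 0, so R_E = 31897/235 = 135.7 kN.

R_E = 135.7 kN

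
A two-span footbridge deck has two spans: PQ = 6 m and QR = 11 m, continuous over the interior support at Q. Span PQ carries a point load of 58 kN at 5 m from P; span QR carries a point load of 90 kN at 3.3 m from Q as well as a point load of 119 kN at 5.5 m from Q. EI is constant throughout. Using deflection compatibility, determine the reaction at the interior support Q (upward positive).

R_Q = 245.2 kN

Insert a hinge at Q; M_Q is the redundant, and each span becomes simply supported.
Discontinuity in slope at Q on the released structure — sum the simple-span end rotations:
  span PQ: point load 58 at a = 5: Pab(L + a)/(6LEI) = 88.61/EI
  span QR: point load 90 at a = 3.3: Pab(L + b)/(6LEI) = 648/EI
  span QR: point load 119 at a = 5.5: Pab(L + b)/(6LEI) = 899.9/EI
  relative rotation θ_0 = (88.61 + 1548)/EI = 1637/EI
A unit hogging moment at Q produces rotation L₁/(3EI) + L₂/(3EI) = 5.667/EI.
Compatibility: M_Q·(L₁+L₂)/(3EI) = θ_0, giving M_Q = 288.8 kN·m (hogging).
Span PQ, ΣM about P with M_Q applied at Q: R_Q^{PQ}·6 = 290 + 288.8, so R_Q^{PQ} = 96.47 kN and R_P = 58 − 96.47 = -38.47 kN.
Span QR, ΣM about R: R_Q^{QR}·11 = 1348 + 288.8, so R_Q^{QR} = 148.8 kN and R_R = 209 − 148.8 = 60.25 kN.
R_Q = 96.47 + 148.8 = 245.2 kN.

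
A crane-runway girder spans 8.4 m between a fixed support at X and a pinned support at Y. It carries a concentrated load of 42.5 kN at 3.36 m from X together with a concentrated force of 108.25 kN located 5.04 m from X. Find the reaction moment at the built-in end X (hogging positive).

Remove the prop at Y; the released (primary) structure is a cantilever built in at X.
Deflection at Y on the released cantilever, summing each load's contribution:
  point load 42.5 at a = 3.36: Pa²(3L − a)/(6EI) = 1747/EI
  point load 108.25 at a = 5.04: Pa²(3L − a)/(6EI) = 9239/EI
  δ_0 = 10986/EI
Flexibility coefficient — unit upward force at Y: δ_{YY} = L³/(3EI) = 197.6/EI.
Compatibility at Y: δ_0 − R_Y·δ_{YY} = 0, so R_Y = 10986/197.6 = 55.6 kN.
Moment equilibrium about X: M_X = Σ(load moments about X) − R_Y·L = 688.4 − 55.6×8.4 = 221.3 kN·m.

M_X = 221.3 kN·m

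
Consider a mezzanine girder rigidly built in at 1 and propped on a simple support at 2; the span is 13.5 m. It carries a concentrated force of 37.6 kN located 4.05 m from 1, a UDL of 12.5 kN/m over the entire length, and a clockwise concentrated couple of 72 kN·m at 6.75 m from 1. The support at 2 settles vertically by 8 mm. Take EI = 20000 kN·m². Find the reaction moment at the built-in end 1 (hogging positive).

Release the roller at 2. Primary structure: cantilever fixed at 1.
Primary-structure tip deflection at 2 by superposition:
  point load 37.6 at a = 4.05: Pa²(3L − a)/(6EI) = 3747/EI
  UDL 12.5: wL⁴/(8EI) = 51899/EI
  clockwise couple 72 at a = 6.75: M₀a(2L − a)/(2EI) = 4921/EI
  δ_0 = 60566/EI
Flexibility coefficient — unit upward force at 2: δ_{22} = L³/(3EI) = 820.1/EI.
With EI = 20000 kN·m²: δ_0 = 3.0283 m and δ_{22} = 0.041006 m/kN.
Compatibility — the beam at 2 must follow the support down by 0.008 m: δ_0 − R_2·δ_{22} = 0.008, so R_2 = (3.0283 − 0.008)/0.041006 = 73.65 kN.
Moment equilibrium about 1: M_1 = Σ(load moments about 1) − R_2·L = 1363 − 73.65×13.5 = 369 kN·m.

M_1 = 369 kN·m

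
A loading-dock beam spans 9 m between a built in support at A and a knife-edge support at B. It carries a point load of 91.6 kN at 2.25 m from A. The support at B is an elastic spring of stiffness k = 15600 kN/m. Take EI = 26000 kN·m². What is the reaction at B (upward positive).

R_B = 7.818 kN

Remove the prop at B; the released (primary) structure is a cantilever built in at A.
Downward deflection at the released point B due to the loads:
  point load 91.6 at a = 2.25: Pa²(3L − a)/(6EI) = 1913/EI
Tip deflection under a unit load at B: L³/(3EI) = 243/EI.
With EI = 26000 kN·m²: δ_0 = 0.073572 m and δ_{BB} = 0.009346 m/kN.
Compatibility — the spring shortens by R_B/k under the reaction it provides: δ_0 − R_B·δ_{BB} = R_B/k. With 1/k = 0.000064 m/kN, R_B = δ_0 / (δ_{BB} + 1/k) = 0.073572 / (0.009346 + 0.000064) = 7.818 kN.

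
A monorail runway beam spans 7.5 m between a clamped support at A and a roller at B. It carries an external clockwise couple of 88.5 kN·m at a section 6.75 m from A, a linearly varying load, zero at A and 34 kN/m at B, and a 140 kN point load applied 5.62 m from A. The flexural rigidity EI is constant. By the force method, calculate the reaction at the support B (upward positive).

Take the reaction at B as the redundant and release it; the primary structure is a cantilever fixed at A.
Primary-structure tip deflection at B by superposition:
  clockwise couple 88.5 at a = 6.75: M₀a(2L − a)/(2EI) = 2464/EI
  triangular load, peak 34 at the free end: 11w₀L⁴/(120EI) = 9861/EI
  point load 140 at a = 5.62: Pa²(3L − a)/(6EI) = 12440/EI
  δ_0 = 24766/EI
Tip deflection under a unit load at B: L³/(3EI) = 140.6/EI.
Compatibility at B: δ_0 − R_B·δ_{BB} = 0, so R_B = 24766/140.6 = 176.1 kN.

R_B = 176.1 kN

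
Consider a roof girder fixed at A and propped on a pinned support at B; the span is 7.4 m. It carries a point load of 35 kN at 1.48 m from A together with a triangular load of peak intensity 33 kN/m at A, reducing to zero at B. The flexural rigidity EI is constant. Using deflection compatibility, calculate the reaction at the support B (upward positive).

R_B = 26.38 kN

Remove the prop at B; the released (primary) structure is a cantilever built in at A.
Deflection at B on the released cantilever, summing each load's contribution:
  point load 35 at a = 1.48: Pa²(3L − a)/(6EI) = 264.7/EI
  triangular load, peak 33 at the fixed end: w₀L⁴/(30EI) = 3299/EI
  δ_0 = 3563/EI
Flexibility coefficient — unit upward force at B: δ_{BB} = L³/(3EI) = 135.1/EI.
The prop prevents deflection at B: R_B = δ_0/δ_{BB} = 3563/135.1 = 26.38 kN.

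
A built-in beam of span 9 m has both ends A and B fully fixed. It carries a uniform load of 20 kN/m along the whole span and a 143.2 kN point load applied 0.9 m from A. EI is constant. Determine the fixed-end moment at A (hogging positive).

Release both end moments; the primary structure is a simply-supported span AB with redundants M_A and M_B.
Simple-span end rotations at A and B under the given loads:
  at A: UDL 20: wL³/(24EI) = 607.5/EI
  at B: UDL 20: wL³/(24EI) = 607.5/EI
  at A: point load 143.2 at a = 0.9: Pab(L + b)/(6LEI) = 330.6/EI
  at B: point load 143.2 at a = 0.9: Pab(L + a)/(6LEI) = 191.4/EI
  θ_A0 = 938.1/EI,  θ_B0 = 798.9/EI
Flexibility coefficients: a unit moment at one end gives L/(3EI) there and L/(6EI) at the far end, so f₁₁ = f₂₂ = 3/EI and f₁₂ = f₂₁ = 1.5/EI.
Compatibility — zero rotation at each built-in end:
  3 M_A + 1.5 M_B = 938.1
  1.5 M_A + 3 M_B = 798.9
Solving the pair gives M_A = 239.4 kN·m and M_B = 146.6 kN·m (hogging).

M_A = 239.4 kN·m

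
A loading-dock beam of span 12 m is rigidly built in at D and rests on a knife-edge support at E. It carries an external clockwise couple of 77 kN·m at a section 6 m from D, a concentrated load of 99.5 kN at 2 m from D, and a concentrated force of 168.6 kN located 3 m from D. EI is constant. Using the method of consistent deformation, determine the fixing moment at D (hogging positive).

Remove the prop at E; the released (primary) structure is a cantilever built in at D.
Downward deflection at the released point E due to the loads:
  clockwise couple 77 at a = 6: M₀a(2L − a)/(2EI) = 4158/EI
  point load 99.5 at a = 2: Pa²(3L − a)/(6EI) = 2255/EI
  point load 168.6 at a = 3: Pa²(3L − a)/(6EI) = 8346/EI
  δ_0 = 14759/EI
Tip deflection under a unit load at E: L³/(3EI) = 576/EI.
Compatibility at E: δ_0 − R_E·δ_{EE} = 0, so R_E = 14759/576 = 25.62 kN.
Moment equilibrium about D: M_D = Σ(load moments about D) − R_E·L = 781.8 − 25.62×12 = 474.3 kN·m.

M_D = 474.3 kN·m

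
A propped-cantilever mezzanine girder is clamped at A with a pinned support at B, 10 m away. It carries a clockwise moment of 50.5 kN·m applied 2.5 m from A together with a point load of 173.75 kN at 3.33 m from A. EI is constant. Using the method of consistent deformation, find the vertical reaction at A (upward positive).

R_A = 144.7 kN

Take the reaction at B as the redundant and release it; the primary structure is a cantilever fixed at A.
Free-end deflection of the primary structure under the applied loading (downward +):
  clockwise couple 50.5 at a = 2.5: M₀a(2L − a)/(2EI) = 1105/EI
  point load 173.75 at a = 3.33: Pa²(3L − a)/(6EI) = 8564/EI
  δ_0 = 9669/EI
Tip deflection under a unit load at B: L³/(3EI) = 333.3/EI.
Compatibility at B: δ_0 − R_B·δ_{BB} = 0, so R_B = 9669/333.3 = 29.01 kN.
Vertical equilibrium: R_A = ΣP − R_B = 173.8 − 29.01 = 144.7 kN.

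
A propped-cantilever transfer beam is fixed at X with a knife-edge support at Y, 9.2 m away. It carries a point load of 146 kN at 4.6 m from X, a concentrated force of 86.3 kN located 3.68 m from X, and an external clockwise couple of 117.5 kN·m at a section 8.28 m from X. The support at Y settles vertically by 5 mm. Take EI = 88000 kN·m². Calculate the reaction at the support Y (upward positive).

R_Y = 80.85 kN

Choose R_Y as the redundant. The primary structure is the cantilever fixed at X.
Free-end deflection of the primary structure under the applied loading (downward +):
  point load 146 at a = 4.6: Pa²(3L − a)/(6EI) = 11843/EI
  point load 86.3 at a = 3.68: Pa²(3L − a)/(6EI) = 4659/EI
  clockwise couple 117.5 at a = 8.28: M₀a(2L − a)/(2EI) = 4923/EI
  δ_0 = 21425/EI
Tip deflection under a unit load at Y: L³/(3EI) = 259.6/EI.
With EI = 88000 kN·m²: δ_0 = 0.24346 m and δ_{YY} = 0.00295 m/kN.
Compatibility — the beam at Y must follow the support down by 0.005 m: δ_0 − R_Y·δ_{YY} = 0.005, so R_Y = (0.24346 − 0.005)/0.00295 = 80.85 kN.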